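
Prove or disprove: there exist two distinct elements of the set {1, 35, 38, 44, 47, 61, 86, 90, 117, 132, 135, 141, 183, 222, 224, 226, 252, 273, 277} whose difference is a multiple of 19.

No such pair exists.

Residues mod 19: 1↦1, 35↦16, 38↦0, 44↦6, 47↦9, 61↦4, 86↦10, 90↦14, 117↦3, 132↦18, 135↦2, 141↦8, 183↦12, 222↦13, 224↦15, 226↦17, 252↦5, 273↦7, 277↦11.
No residue repeats among the 19 elements, so no pair has difference ≡ 0 (mod 19).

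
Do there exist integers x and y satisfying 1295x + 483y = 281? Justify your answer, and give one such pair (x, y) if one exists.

No such integers exist.

Both 1295 and 483 are divisible by gcd(1295, 483) = 7, hence so is any combination 1295x + 483y.
However 281 leaves remainder 1 on division by 7.
Hence no integers x, y satisfy the equation.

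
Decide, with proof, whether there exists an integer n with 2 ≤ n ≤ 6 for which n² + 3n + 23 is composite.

At n = 5: 5² + 3·5 + 23 = 63 = 3·21, which is composite.

n = 5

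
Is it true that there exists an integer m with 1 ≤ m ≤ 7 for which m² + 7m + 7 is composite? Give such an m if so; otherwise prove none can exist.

At m = 4: 4² + 7·4 + 7 = 51 = 3·17, which is composite.

m = 4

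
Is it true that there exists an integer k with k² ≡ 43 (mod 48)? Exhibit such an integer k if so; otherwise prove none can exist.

Work modulo the divisor 4 of 48. If k² ≡ 43 (mod 48) then k² ≡ 3 (mod 4).
Squares mod 4 repeat after k = 2 (as (−k)² = k²); for k = 0..2 they are 0, 1, 0.
So the quadratic residues mod 4 are {0, 1}, and 3 is not among them.
Therefore k² ≡ 43 (mod 48) has no solution.

No, no such integer exists.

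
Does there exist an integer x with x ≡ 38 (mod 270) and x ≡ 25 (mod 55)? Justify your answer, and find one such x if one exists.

Both moduli are multiples of 5 = gcd(270, 55), so any solution would satisfy x ≡ 38 and x ≡ 25 modulo 5 simultaneously.
But 38 mod 5 = 3 while 25 mod 5 = 0, a contradiction.
Therefore no such x exists.

No, no such integer exists.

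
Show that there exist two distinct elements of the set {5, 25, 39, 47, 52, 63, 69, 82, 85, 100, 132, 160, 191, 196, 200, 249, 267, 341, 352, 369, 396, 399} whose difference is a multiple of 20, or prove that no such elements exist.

Yes: 5 and 25.

Both 5 and 25 leave remainder 5 on division by 20; their difference 20 = 1·20 is a multiple of 20.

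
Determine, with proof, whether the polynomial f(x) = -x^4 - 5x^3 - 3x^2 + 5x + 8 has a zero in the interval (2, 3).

f(2) = -50 and f(3) = -220, both negative, so a sign-change argument is unavailable; we show f keeps this sign on the whole interval.
Substitute x = 2 + u, where 0 < u < 1 on the interval. Expanding, f(2 + u) = -u^4 - 13u^3 - 57u^2 - 99u - 50.
All 5 nonzero coefficients of this polynomial in u are negative; hence for u > 0 the value is a sum of negative terms (the constant -50 among them).
Therefore f(x) < 0 throughout (2, 3), and f has no zero there.

f has no root in that interval.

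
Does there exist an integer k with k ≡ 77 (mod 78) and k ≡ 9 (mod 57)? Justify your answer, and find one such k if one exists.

No, no such integer exists.

gcd(78, 57) = 3. If k ≡ 77 (mod 78) and k ≡ 9 (mod 57), then k ≡ 77 (mod 3) and k ≡ 9 (mod 3).
These are incompatible: 77 − 9 = 68 is not divisible by 3.
So no integer satisfies both congruences.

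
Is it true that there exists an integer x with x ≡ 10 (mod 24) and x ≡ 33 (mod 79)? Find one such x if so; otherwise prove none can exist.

The moduli 24 and 79 are coprime, so by the Chinese Remainder Theorem a unique solution modulo 1896 exists.
Any solution of the first congruence is x = 10 + 24t; substituting into the second, 24t ≡ 33 − 10 ≡ 23 (mod 79).
To invert 24 modulo 79: 79 = 3·24 + 7, 24 = 3·7 + 3, 7 = 2·3 + 1, 3 = 3·1 + 0, and unwinding, 1 = 7 − 2·3 = 7 − 2·(24 − 3·7) = −2·24 + 7·7 = −2·24 + 7·(79 − 3·24) = 7·79 − 23·24. Thus 24⁻¹ ≡ -23 ≡ 56 (mod 79).
Therefore t ≡ 56·23 = 1288 ≡ 24 (mod 79).
With t = 24: x = 10 + 24·24 = 586.
Verify: 586 = 24·24 + 10 and 586 = 7·79 + 33. ✓

x = 586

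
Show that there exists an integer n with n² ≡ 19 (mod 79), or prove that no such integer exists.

Take n = 16. Then 16² = 256 = 3·79 + 19, so 16² ≡ 19 (mod 79).

n = 16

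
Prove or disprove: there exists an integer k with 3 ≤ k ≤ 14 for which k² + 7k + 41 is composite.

At k = 8: 8² + 7·8 + 41 = 161 = 7·23, which is composite.

k = 8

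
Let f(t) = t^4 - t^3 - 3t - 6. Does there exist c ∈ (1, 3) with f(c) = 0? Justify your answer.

Yes, such a c exists.

f(1) = -9 and f(3) = 39, which have opposite signs.
Since f is a polynomial it is continuous on [1, 3].
By the Intermediate Value Theorem f must vanish at some point of (1, 3).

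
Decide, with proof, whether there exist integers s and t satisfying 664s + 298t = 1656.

s = 112, t = -244

gcd(664, 298) = 2, and 2 divides 1656, so integer solutions exist.
Dividing through by 2 reduces the equation to 332s + 149t = 828.
Run the Euclidean algorithm on 332 and 149: 332 = 2·149 + 34, 149 = 4·34 + 13, 34 = 2·13 + 8, 13 = 1·8 + 5, 8 = 1·5 + 3, 5 = 1·3 + 2, 3 = 1·2 + 1, 2 = 2·1 + 0.
Working back up the chain: 1 = 3 − 1·2 = 3 − (5 − 1·3) = −5 + 2·3 = −5 + 2·(8 − 1·5) = 2·8 − 3·5 = 2·8 − 3·(13 − 1·8) = −3·13 + 5·8 = −3·13 + 5·(34 − 2·13) = 5·34 − 13·13 = 5·34 − 13·(149 − 4·34) = −13·149 + 57·34 = −13·149 + 57·(332 − 2·149) = 57·332 − 127·149. So 332·57 + 149·(-127) = 1.
Scaling by 828 gives the particular solution (s, t) = (47196, -105156).
Shifting by a multiple of (149, −332) keeps it a solution: s = 47196 − 316·149 = 112, t = -105156 + 316·332 = -244.
Check: 664·112 + 298·(-244) = 74368 − 72712 = 1656. ✓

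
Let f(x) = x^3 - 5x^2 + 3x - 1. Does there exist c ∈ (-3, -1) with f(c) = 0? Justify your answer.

f(-3) = -82 and f(-1) = -10, both negative, so a sign-change argument is unavailable; we show f keeps this sign on the whole interval.
Shift to the endpoint -1: with x = -1 − u (0 < u < 2), one computes f(-1 − u) = -u^3 - 8u^2 - 16u - 10.
All 4 nonzero coefficients of this polynomial in u are negative; hence for u > 0 the value is a sum of negative terms (the constant -10 among them).
Therefore f(x) < 0 throughout (-3, -1), and f has no zero there.

No such root exists.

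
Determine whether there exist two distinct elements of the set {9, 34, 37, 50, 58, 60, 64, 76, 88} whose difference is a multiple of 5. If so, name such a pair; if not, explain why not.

Reduce each element mod 5: 9↦4, 34↦4, 37↦2, 50↦0, 58↦3, 60↦0, 64↦4, 76↦1, 88↦3. The residue 4 repeats (at 9 and 34), and 34 − 9 = 25 = 5·5.

9 and 34 are such a pair.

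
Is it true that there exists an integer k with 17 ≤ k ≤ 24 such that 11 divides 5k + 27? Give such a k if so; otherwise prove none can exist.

k = 21 works, since 5·21 + 27 = 132 = 12·11.

k = 21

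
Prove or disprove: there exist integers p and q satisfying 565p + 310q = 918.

No such integers exist.

gcd(565, 310) = 5, so every integer of the form 565p + 310q is a multiple of 5.
However 918 leaves remainder 3 on division by 5.
So the equation is unsolvable over ℤ.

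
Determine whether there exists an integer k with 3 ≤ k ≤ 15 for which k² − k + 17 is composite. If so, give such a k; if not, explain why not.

No, no such integer k in that range exists.

The values for k = 3, 4, …, 15 are 23, 29, 37, 47, 59, 73, 89, 107, 127, 149, 173, 199, 227, and each of these is prime.
So no value in the range makes the expression composite.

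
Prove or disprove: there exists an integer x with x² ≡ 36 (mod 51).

Take x = 45. Then 45² = 2025 = 39·51 + 36, so 45² ≡ 36 (mod 51).

x = 45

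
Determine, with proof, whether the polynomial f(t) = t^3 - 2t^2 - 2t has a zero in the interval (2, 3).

f(2) = -4 and f(3) = 3, which have opposite signs.
f is continuous everywhere (it is a polynomial), in particular on [2, 3].
By the Intermediate Value Theorem, f takes the value 0 somewhere in the open interval.

Such a root exists.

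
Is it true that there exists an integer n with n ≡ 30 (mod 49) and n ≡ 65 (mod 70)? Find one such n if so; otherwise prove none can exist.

The moduli are not coprime: gcd(49, 70) = 7. Compatibility requires 7 ∣ (65 − 30) = 35, which holds, so solutions exist.
Step through n = 30, 30 + 49, 30 + 2·49, …: the values 30, 79, 128, 177, 226, 275 reduce mod 70 to 30, 9, 58, 37, 16, 65. The value 275 hits 65.
Verify: 275 = 5·49 + 30 and 275 = 3·70 + 65. ✓

n = 275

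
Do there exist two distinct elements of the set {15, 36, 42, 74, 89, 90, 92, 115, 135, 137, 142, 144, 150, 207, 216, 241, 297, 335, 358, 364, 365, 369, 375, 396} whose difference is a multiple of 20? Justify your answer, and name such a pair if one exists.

Both 15 and 115 leave remainder 15 on division by 20; their difference 100 = 5·20 is a multiple of 20.

15 and 115 are such a pair.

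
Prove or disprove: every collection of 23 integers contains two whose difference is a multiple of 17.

Yes.

Each integer lies in one of the 17 residue classes modulo 17.
Since 23 > 17, two of the 23 integers must share a residue class by the pigeonhole principle; call them a and b.
Then a ≡ b (mod 17), i.e. 17 ∣ (a − b).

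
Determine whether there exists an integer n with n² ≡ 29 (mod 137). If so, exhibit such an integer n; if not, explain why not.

No, no such integer exists.

Apply Euler's criterion with the prime 137: 29 is a quadratic residue iff 29^68 ≡ 1 (mod 137), and a non-residue iff it is ≡ −1.
Repeated squaring mod 137: 29^2 = 841 ≡ 19; 29^4 ≡ 19² = 361 ≡ 87; 29^8 ≡ 87² = 7569 ≡ 34; 29^16 ≡ 34² = 1156 ≡ 60; 29^32 ≡ 60² = 3600 ≡ 38; 29^64 ≡ 38² = 1444 ≡ 74.
Since 68 = 64 + 4, 29^68 ≡ 74 · 87; multiplying out mod 137: 74·87 = 6438 ≡ 136. Thus 29^68 ≡ 136 ≡ −1 (mod 137).
The value −1 means 29 is a non-residue modulo 137, so n² ≡ 29 (mod 137) is impossible.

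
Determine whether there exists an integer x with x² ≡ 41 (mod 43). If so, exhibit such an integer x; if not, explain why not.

x = 16

Take x = 16. Then 16² = 256 = 5·43 + 41, so 16² ≡ 41 (mod 43).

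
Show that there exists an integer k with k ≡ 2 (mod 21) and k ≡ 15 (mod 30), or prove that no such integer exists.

No such integer exists.

Reduce both congruences modulo 3, which divides 21 and 30: they say k ≡ 2 (mod 3) and k ≡ 15 (mod 3).
These are incompatible: 2 − 15 = -13 is not divisible by 3.
Hence the system has no solution.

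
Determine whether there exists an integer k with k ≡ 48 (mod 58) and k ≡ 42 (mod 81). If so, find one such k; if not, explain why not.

Since 58 and 81 share no common factor, CRT says the pair of congruences has a solution (unique mod 4698).
Any solution of the first congruence is k = 48 + 58t; substituting into the second, 58t ≡ 42 − 48 ≡ 75 (mod 81).
To invert 58 modulo 81: 81 = 1·58 + 23, 58 = 2·23 + 12, 23 = 1·12 + 11, 12 = 1·11 + 1, 11 = 11·1 + 0, and unwinding, 1 = 12 − 1·11 = 12 − (23 − 1·12) = −23 + 2·12 = −23 + 2·(58 − 2·23) = 2·58 − 5·23 = 2·58 − 5·(81 − 1·58) = −5·81 + 7·58. Thus 58⁻¹ ≡ 7 (mod 81).
Therefore t ≡ 7·75 = 525 ≡ 39 (mod 81).
With t = 39: k = 48 + 58·39 = 2310.
Verify: 2310 = 39·58 + 48 and 2310 = 28·81 + 42. ✓

k = 2310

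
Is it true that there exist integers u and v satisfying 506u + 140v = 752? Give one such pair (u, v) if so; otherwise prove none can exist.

Since gcd(506, 140) = 2 and 752 = 2·376, Bézout's identity guarantees a solution.
Dividing through by 2 reduces the equation to 253u + 70v = 376.
Euclidean algorithm: 253 = 3·70 + 43, 70 = 1·43 + 27, 43 = 1·27 + 16, 27 = 1·16 + 11, 16 = 1·11 + 5, 11 = 2·5 + 1, 5 = 5·1 + 0.
Back-substituting, 1 = 11 − 2·5 = 11 − 2·(16 − 1·11) = −2·16 + 3·11 = −2·16 + 3·(27 − 1·16) = 3·27 − 5·16 = 3·27 − 5·(43 − 1·27) = −5·43 + 8·27 = −5·43 + 8·(70 − 1·43) = 8·70 − 13·43 = 8·70 − 13·(253 − 3·70) = −13·253 + 47·70; that is, 253·(-13) + 70·47 = 1.
Scaling by 376 gives the particular solution (u, v) = (-4888, 17672).
The general solution is u = -4888 + 70k, v = 17672 − 253k; taking k = 70 gives the smaller pair u = 12, v = -38.
Indeed 506·12 + 140·(-38) = 6072 − 5320 = 752.

u = 12, v = -38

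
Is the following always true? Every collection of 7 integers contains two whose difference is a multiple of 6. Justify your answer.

Each integer lies in one of the 6 residue classes modulo 6.
With 7 integers and only 6 classes, the pigeonhole principle forces two of them, say a and b, into the same class.
Then a ≡ b (mod 6), i.e. 6 ∣ (a − b).

Yes.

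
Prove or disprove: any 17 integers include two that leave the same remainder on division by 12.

Yes.

Partition the integers by their residue mod 12; there are 12 classes.
Since 17 > 12, two of the 17 integers must share a residue class by the pigeonhole principle; call them a and b.
That is, a and b leave the same remainder on division by 12, as claimed.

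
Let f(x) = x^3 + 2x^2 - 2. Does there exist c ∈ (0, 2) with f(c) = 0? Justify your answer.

f(0) = -2 and f(2) = 14, which have opposite signs.
As a polynomial, f is continuous on every closed interval.
By the Intermediate Value Theorem, f takes the value 0 somewhere in the open interval.

Yes, such a c exists.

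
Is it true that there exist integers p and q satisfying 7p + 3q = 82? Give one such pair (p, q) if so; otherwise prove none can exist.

p = 1, q = 25

Since gcd(7, 3) = 1, every integer is an integer combination of 7 and 3.
Euclidean algorithm: 7 = 2·3 + 1, 3 = 3·1 + 0.
Unwinding: 1 = 7 − 2·3, i.e. 7·1 + 3·(-2) = 1.
Multiplying through by 82: p = 1·82 = 82, q = (-2)·82 = -164 is a solution.
Shifting by a multiple of (3, −7) keeps it a solution: p = 82 − 27·3 = 1, q = -164 + 27·7 = 25.
Indeed 7·1 + 3·25 = 7 + 75 = 82.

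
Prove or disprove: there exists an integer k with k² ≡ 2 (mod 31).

Take k = 8. Then 8² = 64 = 2·31 + 2, so 8² ≡ 2 (mod 31).

k = 8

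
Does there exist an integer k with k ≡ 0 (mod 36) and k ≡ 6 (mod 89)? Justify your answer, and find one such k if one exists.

k = 540

gcd(36, 89) = 1, so the Chinese Remainder Theorem guarantees exactly one residue class mod 3204 satisfying both.
Any solution of the first congruence is k = 0 + 36t; substituting into the second, 36t ≡ 6 − 0 ≡ 6 (mod 89).
To invert 36 modulo 89: 89 = 2·36 + 17, 36 = 2·17 + 2, 17 = 8·2 + 1, 2 = 2·1 + 0, and unwinding, 1 = 17 − 8·2 = 17 − 8·(36 − 2·17) = −8·36 + 17·17 = −8·36 + 17·(89 − 2·36) = 17·89 − 42·36. Thus 36⁻¹ ≡ -42 ≡ 47 (mod 89).
Multiplying by 47: t ≡ 47·6 = 282 ≡ 15 (mod 89).
Taking t = 15 gives k = 0 + 36·15 = 540.
Indeed 540 ≡ 0 (mod 36) and 540 ≡ 6 (mod 89).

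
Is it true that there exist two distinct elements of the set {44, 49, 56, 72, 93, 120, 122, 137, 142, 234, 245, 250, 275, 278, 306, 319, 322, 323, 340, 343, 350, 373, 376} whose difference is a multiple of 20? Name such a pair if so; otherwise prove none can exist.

56 and 376 are such a pair.

56 mod 20 = 16 and 376 mod 20 = 16, so 376 − 56 = 320 = 16·20.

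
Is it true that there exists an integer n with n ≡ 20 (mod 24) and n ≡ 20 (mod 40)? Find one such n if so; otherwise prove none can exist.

gcd(24, 40) = 8. A simultaneous solution exists iff 20 ≡ 20 (mod 8); here 20 mod 8 = 4 = 20 mod 8, so it does.
The smallest candidate n = 20 works directly: 20 ≡ 20 (mod 40).
Indeed 20 ≡ 20 (mod 24) and 20 ≡ 20 (mod 40).

n = 20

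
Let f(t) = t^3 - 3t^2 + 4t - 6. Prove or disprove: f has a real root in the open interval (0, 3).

Yes, f has a root in the interval.

f(0) = -6 and f(3) = 6, which have opposite signs.
Since f is a polynomial it is continuous on [0, 3].
By the Intermediate Value Theorem f must vanish at some point of (0, 3).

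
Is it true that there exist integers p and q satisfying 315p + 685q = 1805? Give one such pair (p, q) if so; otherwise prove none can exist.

p = 34, q = -13

Every value of 315p + 685q is a multiple of gcd(315, 685) = 5; since 5 ∣ 1805, solutions exist.
Dividing through by 5 reduces the equation to 63p + 137q = 361.
Euclidean algorithm: 137 = 2·63 + 11, 63 = 5·11 + 8, 11 = 1·8 + 3, 8 = 2·3 + 2, 3 = 1·2 + 1, 2 = 2·1 + 0.
Back-substituting, 1 = 3 − 1·2 = 3 − (8 − 2·3) = −8 + 3·3 = −8 + 3·(11 − 1·8) = 3·11 − 4·8 = 3·11 − 4·(63 − 5·11) = −4·63 + 23·11 = −4·63 + 23·(137 − 2·63) = 23·137 − 50·63; that is, 63·(-50) + 137·23 = 1.
Times 361: 63·(-18050) + 137·8303 = 361, so (-18050, 8303) solves it.
Shifting by a multiple of (137, −63) keeps it a solution: p = -18050 + 132·137 = 34, q = 8303 − 132·63 = -13.
Check: 315·34 + 685·(-13) = 10710 − 8905 = 1805. ✓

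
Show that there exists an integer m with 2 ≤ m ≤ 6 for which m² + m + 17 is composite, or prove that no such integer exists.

No, no such integer m in that range exists.

The values for m = 2, 3, …, 6 are 23, 29, 37, 47, 59, and each of these is prime.
So no value in the range makes the expression composite.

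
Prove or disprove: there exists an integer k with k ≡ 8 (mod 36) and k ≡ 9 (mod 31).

The moduli 36 and 31 are coprime, so by the Chinese Remainder Theorem a unique solution modulo 1116 exists.
Write k = 8 + 36t and require 8 + 36t ≡ 9 (mod 31), i.e. 36t ≡ 1 (mod 31).
36 ≡ 5 (mod 31), so this reads 5t ≡ 1 (mod 31). Since 5·25 = 125 = 4·31 + 1, the inverse of 5 mod 31 is 25.
Therefore t ≡ 25·1 = 25 (mod 31).
Taking t = 25 gives k = 8 + 36·25 = 908.
Check: 908 mod 36 = 8, 908 mod 31 = 9. ✓

k = 908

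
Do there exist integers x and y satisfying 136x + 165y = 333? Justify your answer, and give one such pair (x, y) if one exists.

Since gcd(136, 165) = 1, every integer is an integer combination of 136 and 165.
Euclidean algorithm: 165 = 1·136 + 29, 136 = 4·29 + 20, 29 = 1·20 + 9, 20 = 2·9 + 2, 9 = 4·2 + 1, 2 = 2·1 + 0.
Back-substituting, 1 = 9 − 4·2 = 9 − 4·(20 − 2·9) = −4·20 + 9·9 = −4·20 + 9·(29 − 1·20) = 9·29 − 13·20 = 9·29 − 13·(136 − 4·29) = −13·136 + 61·29 = −13·136 + 61·(165 − 1·136) = 61·165 − 74·136; that is, 136·(-74) + 165·61 = 1.
Times 333: 136·(-24642) + 165·20313 = 333, so (-24642, 20313) solves it.
Shifting by a multiple of (165, −136) keeps it a solution: x = -24642 + 150·165 = 108, y = 20313 − 150·136 = -87.
Indeed 136·108 + 165·(-87) = 14688 − 14355 = 333.

x = 108, y = -87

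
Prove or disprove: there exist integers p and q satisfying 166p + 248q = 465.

No, no such integers exist.

Both 166 and 248 are divisible by gcd(166, 248) = 2, hence so is any combination 166p + 248q.
However 465 leaves remainder 1 on division by 2.
Therefore 166p + 248q = 465 has no solution in integers.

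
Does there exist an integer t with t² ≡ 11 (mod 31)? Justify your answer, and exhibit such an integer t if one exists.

No, no such integer exists.

Apply Euler's criterion with the prime 31: 11 is a quadratic residue iff 11^15 ≡ 1 (mod 31), and a non-residue iff it is ≡ −1.
Repeated squaring mod 31: 11^2 = 121 ≡ 28; 11^4 ≡ 28² = 784 ≡ 9; 11^8 ≡ 9² = 81 ≡ 19.
Since 15 = 8 + 4 + 2 + 1, 11^15 ≡ 19 · 9 · 28 · 11; multiplying out mod 31: 19·9 = 171 ≡ 16, then 16·28 = 448 ≡ 14, then 14·11 = 154 ≡ 30. Thus 11^15 ≡ 30 ≡ −1 (mod 31).
The value −1 means 11 is a non-residue modulo 31, so t² ≡ 11 (mod 31) is impossible.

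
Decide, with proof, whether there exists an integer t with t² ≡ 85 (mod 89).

Take t = 68. Then 68² = 4624 = 51·89 + 85, so 68² ≡ 85 (mod 89).

t = 68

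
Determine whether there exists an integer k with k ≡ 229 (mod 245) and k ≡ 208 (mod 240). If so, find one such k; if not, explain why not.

No, no such integer exists.

Reduce both congruences modulo 5, which divides 245 and 240: they say k ≡ 229 (mod 5) and k ≡ 208 (mod 5).
But 229 mod 5 = 4 while 208 mod 5 = 3, a contradiction.
Therefore no such k exists.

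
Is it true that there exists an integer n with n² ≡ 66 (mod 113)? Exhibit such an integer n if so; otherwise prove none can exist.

113 is prime, so by Euler's criterion 66 is a square mod 113 iff 66^((113−1)/2) = 66^56 ≡ 1 (mod 113).
Squaring successively (mod 113): 66^2 = 4356 ≡ 62; 66^4 ≡ 62² = 3844 ≡ 2; 66^8 ≡ 2² = 4 ≡ 4; 66^16 ≡ 4² = 16 ≡ 16; 66^32 ≡ 16² = 256 ≡ 30.
Since 56 = 32 + 16 + 8, 66^56 ≡ 30 · 16 · 4; multiplying out mod 113: 30·16 = 480 ≡ 28, then 28·4 = 112 ≡ 112. Thus 66^56 ≡ 112 ≡ −1 (mod 113).
The value −1 means 66 is a non-residue modulo 113, so n² ≡ 66 (mod 113) is impossible.

There is no such integer.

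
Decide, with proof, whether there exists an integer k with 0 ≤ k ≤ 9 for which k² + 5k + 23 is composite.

No such integer k in that range exists.

The values for k = 0, 1, …, 9 are 23, 29, 37, 47, 59, 73, 89, 107, 127, 149, and each of these is prime.
So no value in the range makes the expression composite.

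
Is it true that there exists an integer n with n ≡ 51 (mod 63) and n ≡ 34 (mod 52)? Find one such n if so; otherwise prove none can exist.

n = 2634

The moduli 63 and 52 are coprime, so by the Chinese Remainder Theorem a unique solution modulo 3276 exists.
Any solution of the first congruence is n = 51 + 63t; substituting into the second, 63t ≡ 34 − 51 ≡ 35 (mod 52).
63 ≡ 11 (mod 52), so this reads 11t ≡ 35 (mod 52). Note 11·19 = 209 ≡ 1 (mod 52) (as 209 − 1 = 4·52), so 11⁻¹ ≡ 19.
Therefore t ≡ 19·35 = 665 ≡ 41 (mod 52).
With t = 41: n = 51 + 63·41 = 2634.
Check: 2634 mod 63 = 51, 2634 mod 52 = 34. ✓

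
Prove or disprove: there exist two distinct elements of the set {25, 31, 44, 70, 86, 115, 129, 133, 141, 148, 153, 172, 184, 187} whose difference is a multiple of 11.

31 and 86 are such a pair.

Both 31 and 86 leave remainder 9 on division by 11; their difference 55 = 5·11 is a multiple of 11.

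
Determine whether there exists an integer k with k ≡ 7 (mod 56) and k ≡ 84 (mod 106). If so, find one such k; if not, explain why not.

Reduce both congruences modulo 2, which divides 56 and 106: they say k ≡ 7 (mod 2) and k ≡ 84 (mod 2).
But 7 mod 2 = 1 while 84 mod 2 = 0, a contradiction.
Therefore no such k exists.

There is no such integer.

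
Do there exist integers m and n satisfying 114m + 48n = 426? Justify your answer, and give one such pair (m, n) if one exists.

m = 5, n = -3

gcd(114, 48) = 6, and 6 divides 426, so integer solutions exist.
Dividing through by 6 reduces the equation to 19m + 8n = 71.
Euclidean algorithm: 19 = 2·8 + 3, 8 = 2·3 + 2, 3 = 1·2 + 1, 2 = 2·1 + 0.
Working back up the chain: 1 = 3 − 1·2 = 3 − (8 − 2·3) = −8 + 3·3 = −8 + 3·(19 − 2·8) = 3·19 − 7·8. So 19·3 + 8·(-7) = 1.
Times 71: 19·213 + 8·(-497) = 71, so (213, -497) solves it.
The general solution is m = 213 + 8k, n = -497 − 19k; taking k = -26 gives the smaller pair m = 5, n = -3.
Check: 114·5 + 48·(-3) = 570 − 144 = 426. ✓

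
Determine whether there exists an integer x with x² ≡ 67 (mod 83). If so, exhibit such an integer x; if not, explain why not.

Apply Euler's criterion with the prime 83: 67 is a quadratic residue iff 67^41 ≡ 1 (mod 83), and a non-residue iff it is ≡ −1.
Squaring successively (mod 83): 67^2 = 4489 ≡ 7; 67^4 ≡ 7² = 49 ≡ 49; 67^8 ≡ 49² = 2401 ≡ 77; 67^16 ≡ 77² = 5929 ≡ 36; 67^32 ≡ 36² = 1296 ≡ 51.
Since 41 = 32 + 8 + 1, 67^41 ≡ 51 · 77 · 67; multiplying out mod 83: 51·77 = 3927 ≡ 26, then 26·67 = 1742 ≡ 82. Thus 67^41 ≡ 82 ≡ −1 (mod 83).
By Euler's criterion 67 is a quadratic non-residue mod 83: no x satisfies x² ≡ 67 (mod 83).

No, no such integer exists.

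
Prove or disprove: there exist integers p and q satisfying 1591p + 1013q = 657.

p = 753, q = -1182

Since gcd(1591, 1013) = 1, every integer is an integer combination of 1591 and 1013.
Dividing repeatedly: 1591 = 1·1013 + 578, 1013 = 1·578 + 435, 578 = 1·435 + 143, 435 = 3·143 + 6, 143 = 23·6 + 5, 6 = 1·5 + 1, 5 = 5·1 + 0.
Unwinding: 1 = 6 − 1·5 = 6 − (143 − 23·6) = −143 + 24·6 = −143 + 24·(435 − 3·143) = 24·435 − 73·143 = 24·435 − 73·(578 − 1·435) = −73·578 + 97·435 = −73·578 + 97·(1013 − 1·578) = 97·1013 − 170·578 = 97·1013 − 170·(1591 − 1·1013) = −170·1591 + 267·1013, i.e. 1591·(-170) + 1013·267 = 1.
Scaling by 657 gives the particular solution (p, q) = (-111690, 175419).
Adding 111·1013 to p and subtracting 111·1591 from q gives the tidier solution (753, -1182).
Check: 1591·753 + 1013·(-1182) = 1198023 − 1197366 = 657. ✓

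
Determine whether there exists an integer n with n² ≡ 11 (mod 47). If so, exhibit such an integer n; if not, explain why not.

There is no such integer.

Apply Euler's criterion with the prime 47: 11 is a quadratic residue iff 11^23 ≡ 1 (mod 47), and a non-residue iff it is ≡ −1.
Repeated squaring mod 47: 11^2 = 121 ≡ 27; 11^4 ≡ 27² = 729 ≡ 24; 11^8 ≡ 24² = 576 ≡ 12; 11^16 ≡ 12² = 144 ≡ 3.
Since 23 = 16 + 4 + 2 + 1, 11^23 ≡ 3 · 24 · 27 · 11; multiplying out mod 47: 3·24 = 72 ≡ 25, then 25·27 = 675 ≡ 17, then 17·11 = 187 ≡ 46. Thus 11^23 ≡ 46 ≡ −1 (mod 47).
By Euler's criterion 11 is a quadratic non-residue mod 47: no n satisfies n² ≡ 11 (mod 47).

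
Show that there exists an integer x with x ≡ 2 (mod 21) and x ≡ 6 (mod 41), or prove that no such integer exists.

x = 170

gcd(21, 41) = 1, so the Chinese Remainder Theorem guarantees exactly one residue class mod 861 satisfying both.
Any solution of the first congruence is x = 2 + 21t; substituting into the second, 21t ≡ 6 − 2 ≡ 4 (mod 41).
Since 21·2 = 42 = 1·41 + 1, the inverse of 21 mod 41 is 2.
Therefore t ≡ 2·4 = 8 (mod 41).
Taking t = 8 gives x = 2 + 21·8 = 170.
Indeed 170 ≡ 2 (mod 21) and 170 ≡ 6 (mod 41).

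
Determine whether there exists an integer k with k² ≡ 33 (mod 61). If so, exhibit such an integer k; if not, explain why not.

No such integer exists.

61 is prime, so by Euler's criterion 33 is a square mod 61 iff 33^((61−1)/2) = 33^30 ≡ 1 (mod 61).
Repeated squaring mod 61: 33^2 = 1089 ≡ 52; 33^4 ≡ 52² = 2704 ≡ 20; 33^8 ≡ 20² = 400 ≡ 34; 33^16 ≡ 34² = 1156 ≡ 58.
Since 30 = 16 + 8 + 4 + 2, 33^30 ≡ 58 · 34 · 20 · 52; multiplying out mod 61: 58·34 = 1972 ≡ 20, then 20·20 = 400 ≡ 34, then 34·52 = 1768 ≡ 60. Thus 33^30 ≡ 60 ≡ −1 (mod 61).
By Euler's criterion 33 is a quadratic non-residue mod 61: no k satisfies k² ≡ 33 (mod 61).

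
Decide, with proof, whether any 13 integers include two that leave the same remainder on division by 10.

True.

Each integer lies in one of the 10 residue classes modulo 10.
Since 13 > 10, two of the 13 integers must share a residue class by the pigeonhole principle; call them a and b.
So a and b have equal remainders mod 10, which is exactly what was to be shown.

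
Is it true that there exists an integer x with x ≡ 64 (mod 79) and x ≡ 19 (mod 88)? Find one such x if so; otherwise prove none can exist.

x = 459

Since 79 and 88 share no common factor, CRT says the pair of congruences has a solution (unique mod 6952).
Write x = 64 + 79t and require 64 + 79t ≡ 19 (mod 88), i.e. 79t ≡ 43 (mod 88).
Note 79·39 = 3081 ≡ 1 (mod 88) (as 3081 − 1 = 35·88), so 79⁻¹ ≡ 39.
Multiplying by 39: t ≡ 39·43 = 1677 ≡ 5 (mod 88).
With t = 5: x = 64 + 79·5 = 459.
Indeed 459 ≡ 64 (mod 79) and 459 ≡ 19 (mod 88).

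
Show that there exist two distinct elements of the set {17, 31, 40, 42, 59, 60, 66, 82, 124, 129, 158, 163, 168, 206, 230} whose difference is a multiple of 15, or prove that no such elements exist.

Reduce each element modulo 15: 17↦2, 31↦1, 40↦10, 42↦12, 59↦14, 60↦0, 66↦6, 82↦7, 124↦4, 129↦9, 158↦8, 163↦13, 168↦3, 206↦11, 230↦5.
No residue repeats among the 15 elements, so no pair has difference ≡ 0 (mod 15).

No, no such pair exists.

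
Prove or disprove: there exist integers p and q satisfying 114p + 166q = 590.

Since gcd(114, 166) = 2 and 590 = 2·295, Bézout's identity guarantees a solution.
Dividing through by 2 reduces the equation to 57p + 83q = 295.
Dividing repeatedly: 83 = 1·57 + 26, 57 = 2·26 + 5, 26 = 5·5 + 1, 5 = 5·1 + 0.
Unwinding: 1 = 26 − 5·5 = 26 − 5·(57 − 2·26) = −5·57 + 11·26 = −5·57 + 11·(83 − 1·57) = 11·83 − 16·57, i.e. 57·(-16) + 83·11 = 1.
Times 295: 57·(-4720) + 83·3245 = 295, so (-4720, 3245) solves it.
Shifting by a multiple of (83, −57) keeps it a solution: p = -4720 + 57·83 = 11, q = 3245 − 57·57 = -4.
Indeed 114·11 + 166·(-4) = 1254 − 664 = 590.

p = 11, q = -4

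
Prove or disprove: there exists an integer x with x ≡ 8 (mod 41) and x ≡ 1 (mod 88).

x = 705

The moduli 41 and 88 are coprime, so by the Chinese Remainder Theorem a unique solution modulo 3608 exists.
Write x = 8 + 41t and require 8 + 41t ≡ 1 (mod 88), i.e. 41t ≡ 81 (mod 88).
To invert 41 modulo 88: 88 = 2·41 + 6, 41 = 6·6 + 5, 6 = 1·5 + 1, 5 = 5·1 + 0, and unwinding, 1 = 6 − 1·5 = 6 − (41 − 6·6) = −41 + 7·6 = −41 + 7·(88 − 2·41) = 7·88 − 15·41. Thus 41⁻¹ ≡ -15 ≡ 73 (mod 88).
Therefore t ≡ 73·81 = 5913 ≡ 17 (mod 88).
Taking t = 17 gives x = 8 + 41·17 = 705.
Indeed 705 ≡ 8 (mod 41) and 705 ≡ 1 (mod 88).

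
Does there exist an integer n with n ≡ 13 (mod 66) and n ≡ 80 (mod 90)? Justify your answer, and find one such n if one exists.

No, no such integer exists.

Reduce both congruences modulo 6, which divides 66 and 90: they say n ≡ 13 (mod 6) and n ≡ 80 (mod 6).
But 13 mod 6 = 1 while 80 mod 6 = 2, a contradiction.
Therefore no such n exists.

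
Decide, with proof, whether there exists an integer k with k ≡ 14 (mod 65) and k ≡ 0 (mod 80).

Reduce both congruences modulo 5, which divides 65 and 80: they say k ≡ 14 (mod 5) and k ≡ 0 (mod 5).
But 14 mod 5 = 4 while 0 mod 5 = 0, a contradiction.
So no integer satisfies both congruences.

No, no such integer exists.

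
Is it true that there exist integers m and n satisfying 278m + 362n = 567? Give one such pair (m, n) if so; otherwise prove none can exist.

There are no such integers.

Both 278 and 362 are divisible by gcd(278, 362) = 2, hence so is any combination 278m + 362n.
But 567 is not a multiple of 2 (it leaves remainder 1).
Therefore 278m + 362n = 567 has no solution in integers.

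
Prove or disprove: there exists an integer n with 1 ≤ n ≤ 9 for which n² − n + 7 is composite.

n = 2

At n = 2: 2² − 2 + 7 = 9 = 3·3, which is composite.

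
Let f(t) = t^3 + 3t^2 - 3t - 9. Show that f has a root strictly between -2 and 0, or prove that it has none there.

f(-2) = 1 and f(0) = -9, which have opposite signs.
f is continuous everywhere (it is a polynomial), in particular on [-2, 0].
By the Intermediate Value Theorem, f takes the value 0 somewhere in the open interval.

Yes, f has a root in the interval.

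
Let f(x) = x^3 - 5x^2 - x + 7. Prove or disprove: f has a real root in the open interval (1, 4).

Yes, f has a root in the interval.

f(1) = 2 and f(4) = -13, which have opposite signs.
As a polynomial, f is continuous on every closed interval.
By the Intermediate Value Theorem f must vanish at some point of (1, 4).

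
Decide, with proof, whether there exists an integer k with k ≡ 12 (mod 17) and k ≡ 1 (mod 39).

The moduli 17 and 39 are coprime, so by the Chinese Remainder Theorem a unique solution modulo 663 exists.
Any solution of the first congruence is k = 12 + 17t; substituting into the second, 17t ≡ 1 − 12 ≡ 28 (mod 39).
To invert 17 modulo 39: 39 = 2·17 + 5, 17 = 3·5 + 2, 5 = 2·2 + 1, 2 = 2·1 + 0, and unwinding, 1 = 5 − 2·2 = 5 − 2·(17 − 3·5) = −2·17 + 7·5 = −2·17 + 7·(39 − 2·17) = 7·39 − 16·17. Thus 17⁻¹ ≡ -16 ≡ 23 (mod 39).
Multiplying by 23: t ≡ 23·28 = 644 ≡ 20 (mod 39).
Taking t = 20 gives k = 12 + 17·20 = 352.
Verify: 352 = 20·17 + 12 and 352 = 9·39 + 1. ✓

k = 352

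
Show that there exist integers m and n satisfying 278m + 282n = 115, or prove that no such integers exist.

Both 278 and 282 are divisible by gcd(278, 282) = 2, hence so is any combination 278m + 282n.
But 115 = 2·57 + 1, so 2 ∤ 115.
Hence no integers m, n satisfy the equation.

There are no such integers.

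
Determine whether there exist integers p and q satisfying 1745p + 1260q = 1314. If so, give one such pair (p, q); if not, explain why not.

Any value of 1745p + 1260q is a multiple of gcd(1745, 1260) = 5.
But 1314 = 5·262 + 4, so 5 ∤ 1314.
Therefore 1745p + 1260q = 1314 has no solution in integers.

No, no such integers exist.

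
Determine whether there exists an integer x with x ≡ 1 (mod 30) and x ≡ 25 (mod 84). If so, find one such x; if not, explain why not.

x = 361

gcd(30, 84) = 6. A simultaneous solution exists iff 1 ≡ 25 (mod 6); here 1 mod 6 = 1 = 25 mod 6, so it does.
Put x = 1 + 30t, so we need 30t ≡ 24 (mod 84), equivalently (divide by 6) 5t ≡ 4 (mod 14).
Invert 5 mod 14 by the Euclidean algorithm: 14 = 2·5 + 4, 5 = 1·4 + 1, 4 = 4·1 + 0; back-substituting, 1 = 5 − 1·4 = 5 − (14 − 2·5) = −14 + 3·5. Hence 5·3 ≡ 1, so 5⁻¹ ≡ 3 (mod 14).
Therefore t ≡ 3·4 = 12 (mod 14).
Then x = 1 + 30·12 = 361.
Check: 361 mod 30 = 1, 361 mod 84 = 25. ✓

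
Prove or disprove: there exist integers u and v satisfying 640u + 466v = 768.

gcd(640, 466) = 2, and 2 divides 768, so integer solutions exist.
Dividing through by 2 reduces the equation to 320u + 233v = 384.
Dividing repeatedly: 320 = 1·233 + 87, 233 = 2·87 + 59, 87 = 1·59 + 28, 59 = 2·28 + 3, 28 = 9·3 + 1, 3 = 3·1 + 0.
Working back up the chain: 1 = 28 − 9·3 = 28 − 9·(59 − 2·28) = −9·59 + 19·28 = −9·59 + 19·(87 − 1·59) = 19·87 − 28·59 = 19·87 − 28·(233 − 2·87) = −28·233 + 75·87 = −28·233 + 75·(320 − 1·233) = 75·320 − 103·233. So 320·75 + 233·(-103) = 1.
Times 384: 320·28800 + 233·(-39552) = 384, so (28800, -39552) solves it.
The general solution is u = 28800 + 233k, v = -39552 − 320k; taking k = -123 gives the smaller pair u = 141, v = -192.
Indeed 640·141 + 466·(-192) = 90240 − 89472 = 768.

u = 141, v = -192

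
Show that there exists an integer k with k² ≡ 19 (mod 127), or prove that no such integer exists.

k = 107 works: 107² = 11449, and 11449 − 19 = 11430 = 90·127.

k = 107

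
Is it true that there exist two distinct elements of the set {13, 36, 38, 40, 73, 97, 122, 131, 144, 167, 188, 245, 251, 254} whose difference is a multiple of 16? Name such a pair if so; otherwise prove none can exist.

There is no such pair.

Two integers differ by a multiple of 16 exactly when they have the same residue mod 16. The residues are 13↦13, 36↦4, 38↦6, 40↦8, 73↦9, 97↦1, 122↦10, 131↦3, 144↦0, 167↦7, 188↦12, 245↦5, 251↦11, 254↦14.
All 14 residues are distinct, so no two elements differ by a multiple of 16.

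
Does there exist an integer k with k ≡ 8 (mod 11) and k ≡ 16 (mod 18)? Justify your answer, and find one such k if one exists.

Since 11 and 18 share no common factor, CRT says the pair of congruences has a solution (unique mod 198).
Write k = 8 + 11t and require 8 + 11t ≡ 16 (mod 18), i.e. 11t ≡ 8 (mod 18).
Invert 11 mod 18 by the Euclidean algorithm: 18 = 1·11 + 7, 11 = 1·7 + 4, 7 = 1·4 + 3, 4 = 1·3 + 1, 3 = 3·1 + 0; back-substituting, 1 = 4 − 1·3 = 4 − (7 − 1·4) = −7 + 2·4 = −7 + 2·(11 − 1·7) = 2·11 − 3·7 = 2·11 − 3·(18 − 1·11) = −3·18 + 5·11. Hence 11·5 ≡ 1, so 11⁻¹ ≡ 5 (mod 18).
Therefore t ≡ 5·8 = 40 ≡ 4 (mod 18).
Taking t = 4 gives k = 8 + 11·4 = 52.
Check: 52 mod 11 = 8, 52 mod 18 = 16. ✓

k = 52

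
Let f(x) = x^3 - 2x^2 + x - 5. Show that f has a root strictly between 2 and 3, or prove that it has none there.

Yes, f has a root in the interval.

f(2) = -3 and f(3) = 7, which have opposite signs.
As a polynomial, f is continuous on every closed interval.
By the Intermediate Value Theorem f must vanish at some point of (2, 3).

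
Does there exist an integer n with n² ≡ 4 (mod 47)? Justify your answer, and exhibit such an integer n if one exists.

n = 2

Take n = 2. Then 2² = 4, and since 0 ≤ 4 < 47 this is already reduced: 2² ≡ 4 (mod 47).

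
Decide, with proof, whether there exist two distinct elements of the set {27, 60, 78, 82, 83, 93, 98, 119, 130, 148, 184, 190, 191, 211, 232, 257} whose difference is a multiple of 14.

Both 27 and 83 leave remainder 13 on division by 14; their difference 56 = 4·14 is a multiple of 14.

27 and 83 are such a pair.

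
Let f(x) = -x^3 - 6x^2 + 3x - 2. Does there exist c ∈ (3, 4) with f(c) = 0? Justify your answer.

The endpoint values f(3) = -74 and f(4) = -150 are both negative. Claim: f(x) < 0 for every x in (3, 4).
Shift to the endpoint 3: with x = 3 + u (0 < u < 1), one computes f(3 + u) = -u^3 - 15u^2 - 60u - 74.
All 4 nonzero coefficients of this polynomial in u are negative; hence for u > 0 the value is a sum of negative terms (the constant -74 among them).
So f is strictly negative on (3, 4); no root exists in the interval.

f has no root in that interval.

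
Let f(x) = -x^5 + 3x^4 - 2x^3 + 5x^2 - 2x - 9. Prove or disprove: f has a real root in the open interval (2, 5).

f(2) = 7 and f(5) = -1394, which have opposite signs.
f is continuous everywhere (it is a polynomial), in particular on [2, 5].
By the Intermediate Value Theorem f must vanish at some point of (2, 5).

Yes, f has a root in the interval.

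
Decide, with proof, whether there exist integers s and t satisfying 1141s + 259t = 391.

Any value of 1141s + 259t is a multiple of gcd(1141, 259) = 7.
However 391 leaves remainder 6 on division by 7.
So the equation is unsolvable over ℤ.

No such integers exist.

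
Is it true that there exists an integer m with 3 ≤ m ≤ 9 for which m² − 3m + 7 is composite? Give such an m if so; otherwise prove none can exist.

At m = 6: 6² − 3·6 + 7 = 25 = 5·5, which is composite.

m = 6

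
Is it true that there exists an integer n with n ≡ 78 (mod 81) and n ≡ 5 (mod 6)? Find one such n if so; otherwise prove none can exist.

No, no such integer exists.

Both moduli are multiples of 3 = gcd(81, 6), so any solution would satisfy n ≡ 78 and n ≡ 5 modulo 3 simultaneously.
But 78 mod 3 = 0 while 5 mod 3 = 2, a contradiction.
So no integer satisfies both congruences.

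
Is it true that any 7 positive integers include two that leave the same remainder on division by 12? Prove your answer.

No, the set {14, 15, 16, 17, 18, 19, 20} is a counterexample.

Consider the 7 integers 14, 15, …, 20. They lie in distinct residue classes modulo 12, since 7 ≤ 12.
So no two of them leave the same remainder on division by 12; the claim fails for this set.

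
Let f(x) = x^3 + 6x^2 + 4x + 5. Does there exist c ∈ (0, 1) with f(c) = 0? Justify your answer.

f(0) = 5 and f(1) = 16, both positive, so a sign-change argument is unavailable; we show f keeps this sign on the whole interval.
The nonzero coefficients of f are all positive, so for x > 0 every term of f(x) is positive (the constant term 5 strictly so).
So f is strictly positive on (0, 1); no root exists in the interval.

No.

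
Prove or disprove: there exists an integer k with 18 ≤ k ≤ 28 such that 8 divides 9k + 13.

k = 19

Try k = 19: 9·19 + 13 = 184 = 23·8, which is divisible by 8.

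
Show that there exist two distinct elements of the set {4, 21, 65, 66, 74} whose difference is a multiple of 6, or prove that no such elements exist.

No such pair exists.

Residues mod 6: 4↦4, 21↦3, 65↦5, 66↦0, 74↦2.
All 5 residues are distinct, so no two elements differ by a multiple of 6.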